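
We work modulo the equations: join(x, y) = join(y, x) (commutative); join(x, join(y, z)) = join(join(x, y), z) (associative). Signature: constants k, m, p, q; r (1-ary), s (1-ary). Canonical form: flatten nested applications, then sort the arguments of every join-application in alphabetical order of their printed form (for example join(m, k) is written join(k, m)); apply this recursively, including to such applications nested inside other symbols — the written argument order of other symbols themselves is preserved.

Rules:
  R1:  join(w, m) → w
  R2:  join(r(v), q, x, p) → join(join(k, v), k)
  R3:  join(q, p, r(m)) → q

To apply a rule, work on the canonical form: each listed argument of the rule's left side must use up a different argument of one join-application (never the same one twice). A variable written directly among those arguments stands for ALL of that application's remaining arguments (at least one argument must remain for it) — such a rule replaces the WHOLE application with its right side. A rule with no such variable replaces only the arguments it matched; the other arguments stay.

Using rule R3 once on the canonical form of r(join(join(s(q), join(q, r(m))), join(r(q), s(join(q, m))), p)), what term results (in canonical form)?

Canonical form:  r(join(p, q, r(m), r(q), s(join(m, q)), s(q)))
R3 matches:  uses p, q, r(m)
New term:  r(join(q, r(q), s(join(m, q)), s(q)))

Answer: r(join(q, r(q), s(join(m, q)), s(q)))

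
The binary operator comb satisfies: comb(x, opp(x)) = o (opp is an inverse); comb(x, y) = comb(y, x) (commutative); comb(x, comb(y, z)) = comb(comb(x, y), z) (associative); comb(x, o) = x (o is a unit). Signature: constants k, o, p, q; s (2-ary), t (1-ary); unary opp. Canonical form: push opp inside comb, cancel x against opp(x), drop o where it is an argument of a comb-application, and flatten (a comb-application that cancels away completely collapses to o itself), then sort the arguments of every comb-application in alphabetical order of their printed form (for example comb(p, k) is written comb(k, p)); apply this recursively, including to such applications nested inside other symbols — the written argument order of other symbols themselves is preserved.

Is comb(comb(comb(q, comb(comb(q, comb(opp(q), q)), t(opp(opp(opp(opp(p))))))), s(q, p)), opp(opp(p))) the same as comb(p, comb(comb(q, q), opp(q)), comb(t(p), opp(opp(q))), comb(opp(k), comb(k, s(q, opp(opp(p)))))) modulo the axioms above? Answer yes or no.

Answer: yes — both canonical forms are comb(p, q, q, s(q, p), t(p))

Derivation:
Left:  comb(comb(comb(q, comb(comb(q, comb(opp(q), q)), t(opp(opp(opp(opp(p))))))), s(q, p)), opp(opp(p)))
  Push opp inside:  distribute opp over comb and collapse double opp
  Collect terms:  comb(q, q, t(p), s(q, p), p)
  Order the arguments:  comb(p, q, q, s(q, p), t(p))
Right:  comb(p, comb(comb(q, q), opp(q)), comb(t(p), opp(opp(q))), comb(opp(k), comb(k, s(q, opp(opp(p))))))
  Push opp inside:  distribute opp over comb and collapse double opp
  Inverses cancel:  k cancels
  Combine occurrences:  comb(p, q, q, t(p), s(q, p))
  Sort arguments:  comb(p, q, q, s(q, p), t(p))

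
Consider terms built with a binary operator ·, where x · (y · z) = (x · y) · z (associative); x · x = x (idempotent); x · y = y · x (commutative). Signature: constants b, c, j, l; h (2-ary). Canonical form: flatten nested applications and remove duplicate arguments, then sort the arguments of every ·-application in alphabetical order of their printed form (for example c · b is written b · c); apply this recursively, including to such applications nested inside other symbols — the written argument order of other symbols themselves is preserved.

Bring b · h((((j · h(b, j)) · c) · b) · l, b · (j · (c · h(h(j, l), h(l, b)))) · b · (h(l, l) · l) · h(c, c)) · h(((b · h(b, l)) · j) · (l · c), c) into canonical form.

Answer: b · h(b · c · h(b, j) · j · l, b · c · h(c, c) · h(h(j, l), h(l, b)) · h(l, l) · j · l) · h(b · c · h(b, l) · j · l, c)

Derivation:
Simplify inside:  h((((j · h(b, j)) · c) · b) · l, b · (j · (c · h(h(j, l), h(l, b)))) · b · (h(l, l) · l) · h(c, c))  →  h(b · c · h(b, j) · j · l, b · c · h(c, c) · h(h(j, l), h(l, b)) · h(l, l) · j · l)
Inside:  h(((b · h(b, l)) · j) · (l · c), c)  →  h(b · c · h(b, l) · j · l, c)
Sort:  b · h(b · c · h(b, j) · j · l, b · c · h(c, c) · h(h(j, l), h(l, b)) · h(l, l) · j · l) · h(b · c · h(b, l) · j · l, c)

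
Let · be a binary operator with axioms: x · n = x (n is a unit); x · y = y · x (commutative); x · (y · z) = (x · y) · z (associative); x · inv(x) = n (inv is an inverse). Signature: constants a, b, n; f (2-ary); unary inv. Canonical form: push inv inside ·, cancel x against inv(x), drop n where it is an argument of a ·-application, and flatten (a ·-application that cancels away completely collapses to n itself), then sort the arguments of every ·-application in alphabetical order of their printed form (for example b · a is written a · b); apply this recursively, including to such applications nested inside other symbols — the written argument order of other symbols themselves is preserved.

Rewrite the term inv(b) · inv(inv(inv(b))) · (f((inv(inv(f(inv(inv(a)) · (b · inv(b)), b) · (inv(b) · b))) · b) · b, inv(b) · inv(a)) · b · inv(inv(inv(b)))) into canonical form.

Answer: f(b · b · f(a, b), inv(a) · inv(b)) · inv(b) · inv(b)

Derivation:
Push inv inside:  distribute inv over · and collapse double inv
Collect terms:  inv(b) · inv(b) · f(b · b · f(a, b), inv(a) · inv(b))
Order the arguments:  f(b · b · f(a, b), inv(a) · inv(b)) · inv(b) · inv(b)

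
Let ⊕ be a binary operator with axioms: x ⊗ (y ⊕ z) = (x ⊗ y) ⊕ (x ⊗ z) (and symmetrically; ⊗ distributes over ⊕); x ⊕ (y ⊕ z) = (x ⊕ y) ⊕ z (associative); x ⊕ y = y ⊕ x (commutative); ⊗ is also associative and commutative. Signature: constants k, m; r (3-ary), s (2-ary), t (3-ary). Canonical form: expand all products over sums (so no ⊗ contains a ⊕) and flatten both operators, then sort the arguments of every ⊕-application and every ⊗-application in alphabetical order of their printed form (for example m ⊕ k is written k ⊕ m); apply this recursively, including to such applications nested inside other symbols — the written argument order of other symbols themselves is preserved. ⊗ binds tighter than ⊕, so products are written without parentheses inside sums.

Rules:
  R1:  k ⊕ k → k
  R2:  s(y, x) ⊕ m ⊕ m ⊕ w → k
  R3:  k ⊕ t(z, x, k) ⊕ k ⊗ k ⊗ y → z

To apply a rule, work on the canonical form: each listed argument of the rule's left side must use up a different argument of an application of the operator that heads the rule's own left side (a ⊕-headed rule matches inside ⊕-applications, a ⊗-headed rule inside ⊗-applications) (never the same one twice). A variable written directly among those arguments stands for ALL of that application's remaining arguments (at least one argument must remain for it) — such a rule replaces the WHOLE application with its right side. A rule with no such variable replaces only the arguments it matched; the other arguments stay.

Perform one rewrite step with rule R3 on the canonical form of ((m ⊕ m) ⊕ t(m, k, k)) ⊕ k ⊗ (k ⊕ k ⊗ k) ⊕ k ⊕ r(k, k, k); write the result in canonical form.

Canonical form:  k ⊕ k ⊗ k ⊕ k ⊗ k ⊗ k ⊕ m ⊕ m ⊕ r(k, k, k) ⊕ t(m, k, k)
Apply R3:  consuming k, k ⊗ k ⊗ k, t(m, k, k);  x := k, y := k, z := m
Giving:  k ⊗ k ⊕ m ⊕ m ⊕ m ⊕ r(k, k, k)

Answer: k ⊗ k ⊕ m ⊕ m ⊕ m ⊕ r(k, k, k)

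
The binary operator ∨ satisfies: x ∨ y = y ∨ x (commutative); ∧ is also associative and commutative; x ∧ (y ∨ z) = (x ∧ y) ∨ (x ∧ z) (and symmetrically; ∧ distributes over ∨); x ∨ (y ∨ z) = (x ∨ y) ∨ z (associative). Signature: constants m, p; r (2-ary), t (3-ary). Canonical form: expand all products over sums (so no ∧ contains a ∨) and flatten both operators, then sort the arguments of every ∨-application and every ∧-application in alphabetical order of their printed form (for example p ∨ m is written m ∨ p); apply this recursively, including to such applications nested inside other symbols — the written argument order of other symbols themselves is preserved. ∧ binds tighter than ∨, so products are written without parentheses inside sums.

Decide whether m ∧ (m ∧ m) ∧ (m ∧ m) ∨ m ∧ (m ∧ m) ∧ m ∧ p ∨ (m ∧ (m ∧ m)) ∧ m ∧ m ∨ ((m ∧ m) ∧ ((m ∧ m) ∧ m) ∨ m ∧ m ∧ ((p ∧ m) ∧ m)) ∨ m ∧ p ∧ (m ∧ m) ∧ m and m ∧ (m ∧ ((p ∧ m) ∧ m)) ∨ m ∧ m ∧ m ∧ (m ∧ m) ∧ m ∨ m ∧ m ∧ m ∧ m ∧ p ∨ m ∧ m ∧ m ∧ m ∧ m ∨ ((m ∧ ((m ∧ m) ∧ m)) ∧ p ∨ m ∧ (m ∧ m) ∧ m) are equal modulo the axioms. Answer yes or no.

Left:  m ∧ (m ∧ m) ∧ (m ∧ m) ∨ m ∧ (m ∧ m) ∧ m ∧ p ∨ (m ∧ (m ∧ m)) ∧ m ∧ m ∨ ((m ∧ m) ∧ ((m ∧ m) ∧ m) ∨ m ∧ m ∧ ((p ∧ m) ∧ m)) ∨ m ∧ p ∧ (m ∧ m) ∧ m
  Flatten:  m ∧ m ∧ m ∧ m ∧ m ∨ m ∧ m ∧ m ∧ m ∧ p ∨ m ∧ m ∧ m ∧ m ∧ m ∨ m ∧ m ∧ m ∧ m ∧ m ∨ m ∧ m ∧ m ∧ m ∧ p ∨ m ∧ m ∧ m ∧ m ∧ p
  Sort arguments:  m ∧ m ∧ m ∧ m ∧ m ∨ m ∧ m ∧ m ∧ m ∧ m ∨ m ∧ m ∧ m ∧ m ∧ m ∨ m ∧ m ∧ m ∧ m ∧ p ∨ m ∧ m ∧ m ∧ m ∧ p ∨ m ∧ m ∧ m ∧ m ∧ p
Right:  m ∧ (m ∧ ((p ∧ m) ∧ m)) ∨ m ∧ m ∧ m ∧ (m ∧ m) ∧ m ∨ m ∧ m ∧ m ∧ m ∧ p ∨ m ∧ m ∧ m ∧ m ∧ m ∨ ((m ∧ ((m ∧ m) ∧ m)) ∧ p ∨ m ∧ (m ∧ m) ∧ m)
  Un-nest:  m ∧ m ∧ m ∧ m ∧ p ∨ m ∧ m ∧ m ∧ m ∧ m ∧ m ∨ m ∧ m ∧ m ∧ m ∧ p ∨ m ∧ m ∧ m ∧ m ∧ m ∨ m ∧ m ∧ m ∧ m ∧ p ∨ m ∧ m ∧ m ∧ m
  Sort:  m ∧ m ∧ m ∧ m ∨ m ∧ m ∧ m ∧ m ∧ m ∨ m ∧ m ∧ m ∧ m ∧ m ∧ m ∨ m ∧ m ∧ m ∧ m ∧ p ∨ m ∧ m ∧ m ∧ m ∧ p ∨ m ∧ m ∧ m ∧ m ∧ p

Answer: no — m ∧ m ∧ m ∧ m ∧ m ∨ m ∧ m ∧ m ∧ m ∧ m ∨ m ∧ m ∧ m ∧ m ∧ m ∨ m ∧ m ∧ m ∧ m ∧ p ∨ m ∧ m ∧ m ∧ m ∧ p ∨ m ∧ m ∧ m ∧ m ∧ p vs m ∧ m ∧ m ∧ m ∨ m ∧ m ∧ m ∧ m ∧ m ∨ m ∧ m ∧ m ∧ m ∧ m ∧ m ∨ m ∧ m ∧ m ∧ m ∧ p ∨ m ∧ m ∧ m ∧ m ∧ p ∨ m ∧ m ∧ m ∧ m ∧ p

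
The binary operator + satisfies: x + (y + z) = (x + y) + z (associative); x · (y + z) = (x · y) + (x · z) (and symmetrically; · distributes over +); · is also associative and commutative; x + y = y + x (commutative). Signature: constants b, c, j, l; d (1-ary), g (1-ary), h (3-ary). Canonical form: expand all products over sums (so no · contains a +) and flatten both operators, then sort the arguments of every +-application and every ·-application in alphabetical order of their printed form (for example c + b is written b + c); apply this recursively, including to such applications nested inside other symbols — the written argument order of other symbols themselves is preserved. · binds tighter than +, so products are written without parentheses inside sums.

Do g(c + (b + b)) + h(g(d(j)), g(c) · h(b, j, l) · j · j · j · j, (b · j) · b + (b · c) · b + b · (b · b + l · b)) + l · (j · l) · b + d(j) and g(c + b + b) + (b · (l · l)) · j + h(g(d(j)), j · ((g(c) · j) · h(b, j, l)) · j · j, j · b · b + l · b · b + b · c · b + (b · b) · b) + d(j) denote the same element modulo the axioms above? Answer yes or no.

Left:  g(c + (b + b)) + h(g(d(j)), g(c) · h(b, j, l) · j · j · j · j, (b · j) · b + (b · c) · b + b · (b · b + l · b)) + l · (j · l) · b + d(j)
  Distribute:  g(b + b + c) + h(g(d(j)), g(c) · h(b, j, l) · j · j · j · j, b · b · b + b · b · c + b · b · j + b · b · l) + b · j · l · l + d(j)
  Order the arguments:  b · j · l · l + d(j) + g(b + b + c) + h(g(d(j)), g(c) · h(b, j, l) · j · j · j · j, b · b · b + b · b · c + b · b · j + b · b · l)
Right:  g(c + b + b) + (b · (l · l)) · j + h(g(d(j)), j · ((g(c) · j) · h(b, j, l)) · j · j, j · b · b + l · b · b + b · c · b + (b · b) · b) + d(j)
  Merge nested applications:  g(b + b + c) + b · j · l · l + h(g(d(j)), g(c) · h(b, j, l) · j · j · j · j, b · b · b + b · b · c + b · b · j + b · b · l) + d(j)
  Sort:  b · j · l · l + d(j) + g(b + b + c) + h(g(d(j)), g(c) · h(b, j, l) · j · j · j · j, b · b · b + b · b · c + b · b · j + b · b · l)

Answer: yes — both canonical forms are b · j · l · l + d(j) + g(b + b + c) + h(g(d(j)), g(c) · h(b, j, l) · j · j · j · j, b · b · b + b · b · c + b · b · j + b · b · l)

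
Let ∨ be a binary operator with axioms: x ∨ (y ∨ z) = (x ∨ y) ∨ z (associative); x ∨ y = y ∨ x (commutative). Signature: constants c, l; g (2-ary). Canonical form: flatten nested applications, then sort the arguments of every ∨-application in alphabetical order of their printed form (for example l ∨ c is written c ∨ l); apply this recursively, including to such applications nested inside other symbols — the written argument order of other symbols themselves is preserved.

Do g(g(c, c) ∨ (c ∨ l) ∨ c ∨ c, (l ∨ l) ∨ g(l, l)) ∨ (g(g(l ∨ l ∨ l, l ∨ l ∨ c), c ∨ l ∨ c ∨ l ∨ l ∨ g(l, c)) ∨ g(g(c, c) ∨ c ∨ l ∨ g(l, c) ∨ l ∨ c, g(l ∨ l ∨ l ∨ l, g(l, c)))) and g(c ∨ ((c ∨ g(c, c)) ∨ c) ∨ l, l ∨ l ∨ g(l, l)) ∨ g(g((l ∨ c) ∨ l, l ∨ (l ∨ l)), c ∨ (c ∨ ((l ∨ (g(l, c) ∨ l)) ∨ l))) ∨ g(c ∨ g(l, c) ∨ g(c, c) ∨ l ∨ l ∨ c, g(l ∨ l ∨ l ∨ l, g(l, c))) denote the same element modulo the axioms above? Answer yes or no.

Left:  g(g(c, c) ∨ (c ∨ l) ∨ c ∨ c, (l ∨ l) ∨ g(l, l)) ∨ (g(g(l ∨ l ∨ l, l ∨ l ∨ c), c ∨ l ∨ c ∨ l ∨ l ∨ g(l, c)) ∨ g(g(c, c) ∨ c ∨ l ∨ g(l, c) ∨ l ∨ c, g(l ∨ l ∨ l ∨ l, g(l, c))))
  Flatten:  g(g(c, c) ∨ (c ∨ l) ∨ c ∨ c, (l ∨ l) ∨ g(l, l)) ∨ g(g(l ∨ l ∨ l, l ∨ l ∨ c), c ∨ l ∨ c ∨ l ∨ l ∨ g(l, c)) ∨ g(g(c, c) ∨ c ∨ l ∨ g(l, c) ∨ l ∨ c, g(l ∨ l ∨ l ∨ l, g(l, c)))
  Inside:  g(g(c, c) ∨ (c ∨ l) ∨ c ∨ c, (l ∨ l) ∨ g(l, l))  →  g(c ∨ c ∨ c ∨ g(c, c) ∨ l, g(l, l) ∨ l ∨ l)
  Simplify inside:  g(g(l ∨ l ∨ l, l ∨ l ∨ c), c ∨ l ∨ c ∨ l ∨ l ∨ g(l, c))  →  g(g(l ∨ l ∨ l, c ∨ l ∨ l), c ∨ c ∨ g(l, c) ∨ l ∨ l ∨ l)
  Canonicalize subterm:  g(g(c, c) ∨ c ∨ l ∨ g(l, c) ∨ l ∨ c, g(l ∨ l ∨ l ∨ l, g(l, c)))  →  g(c ∨ c ∨ g(c, c) ∨ g(l, c) ∨ l ∨ l, g(l ∨ l ∨ l ∨ l, g(l, c)))
  Sort:  g(c ∨ c ∨ c ∨ g(c, c) ∨ l, g(l, l) ∨ l ∨ l) ∨ g(c ∨ c ∨ g(c, c) ∨ g(l, c) ∨ l ∨ l, g(l ∨ l ∨ l ∨ l, g(l, c))) ∨ g(g(l ∨ l ∨ l, c ∨ l ∨ l), c ∨ c ∨ g(l, c) ∨ l ∨ l ∨ l)
Right:  g(c ∨ ((c ∨ g(c, c)) ∨ c) ∨ l, l ∨ l ∨ g(l, l)) ∨ g(g((l ∨ c) ∨ l, l ∨ (l ∨ l)), c ∨ (c ∨ ((l ∨ (g(l, c) ∨ l)) ∨ l))) ∨ g(c ∨ g(l, c) ∨ g(c, c) ∨ l ∨ l ∨ c, g(l ∨ l ∨ l ∨ l, g(l, c)))
  Simplify inside:  g(c ∨ ((c ∨ g(c, c)) ∨ c) ∨ l, l ∨ l ∨ g(l, l))  →  g(c ∨ c ∨ c ∨ g(c, c) ∨ l, g(l, l) ∨ l ∨ l)
  Simplify inside:  g(g((l ∨ c) ∨ l, l ∨ (l ∨ l)), c ∨ (c ∨ ((l ∨ (g(l, c) ∨ l)) ∨ l)))  →  g(g(c ∨ l ∨ l, l ∨ l ∨ l), c ∨ c ∨ g(l, c) ∨ l ∨ l ∨ l)
  Simplify inside:  g(c ∨ g(l, c) ∨ g(c, c) ∨ l ∨ l ∨ c, g(l ∨ l ∨ l ∨ l, g(l, c)))  →  g(c ∨ c ∨ g(c, c) ∨ g(l, c) ∨ l ∨ l, g(l ∨ l ∨ l ∨ l, g(l, c)))
  Sort arguments:  g(c ∨ c ∨ c ∨ g(c, c) ∨ l, g(l, l) ∨ l ∨ l) ∨ g(c ∨ c ∨ g(c, c) ∨ g(l, c) ∨ l ∨ l, g(l ∨ l ∨ l ∨ l, g(l, c))) ∨ g(g(c ∨ l ∨ l, l ∨ l ∨ l), c ∨ c ∨ g(l, c) ∨ l ∨ l ∨ l)

Answer: no — g(c ∨ c ∨ c ∨ g(c, c) ∨ l, g(l, l) ∨ l ∨ l) ∨ g(c ∨ c ∨ g(c, c) ∨ g(l, c) ∨ l ∨ l, g(l ∨ l ∨ l ∨ l, g(l, c))) ∨ g(g(l ∨ l ∨ l, c ∨ l ∨ l), c ∨ c ∨ g(l, c) ∨ l ∨ l ∨ l) vs g(c ∨ c ∨ c ∨ g(c, c) ∨ l, g(l, l) ∨ l ∨ l) ∨ g(c ∨ c ∨ g(c, c) ∨ g(l, c) ∨ l ∨ l, g(l ∨ l ∨ l ∨ l, g(l, c))) ∨ g(g(c ∨ l ∨ l, l ∨ l ∨ l), c ∨ c ∨ g(l, c) ∨ l ∨ l ∨ l)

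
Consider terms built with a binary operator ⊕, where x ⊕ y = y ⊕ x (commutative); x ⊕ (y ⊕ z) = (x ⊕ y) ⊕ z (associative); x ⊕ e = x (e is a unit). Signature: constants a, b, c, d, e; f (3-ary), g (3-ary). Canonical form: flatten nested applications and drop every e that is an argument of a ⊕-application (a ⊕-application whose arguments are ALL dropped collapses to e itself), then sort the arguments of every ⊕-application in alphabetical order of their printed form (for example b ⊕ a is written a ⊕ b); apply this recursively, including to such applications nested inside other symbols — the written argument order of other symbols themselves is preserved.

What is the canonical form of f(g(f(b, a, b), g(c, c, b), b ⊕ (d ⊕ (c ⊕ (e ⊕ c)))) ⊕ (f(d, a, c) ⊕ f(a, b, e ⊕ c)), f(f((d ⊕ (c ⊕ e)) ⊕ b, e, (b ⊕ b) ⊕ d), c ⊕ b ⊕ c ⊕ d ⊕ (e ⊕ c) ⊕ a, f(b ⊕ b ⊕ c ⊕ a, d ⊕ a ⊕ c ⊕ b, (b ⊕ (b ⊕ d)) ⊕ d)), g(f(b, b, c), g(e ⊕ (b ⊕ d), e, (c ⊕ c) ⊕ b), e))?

Answer: f(f(a, b, c) ⊕ f(d, a, c) ⊕ g(f(b, a, b), g(c, c, b), b ⊕ c ⊕ c ⊕ d), f(f(b ⊕ c ⊕ d, e, b ⊕ b ⊕ d), a ⊕ b ⊕ c ⊕ c ⊕ c ⊕ d, f(a ⊕ b ⊕ b ⊕ c, a ⊕ b ⊕ c ⊕ d, b ⊕ b ⊕ d ⊕ d)), g(f(b, b, c), g(b ⊕ d, e, b ⊕ c ⊕ c), e))

Derivation:
Focus inside:  g(f(b, a, b), g(c, c, b), b ⊕ (d ⊕ (c ⊕ (e ⊕ c)))) ⊕ (f(d, a, c) ⊕ f(a, b, e ⊕ c))
Flatten:  g(f(b, a, b), g(c, c, b), b ⊕ (d ⊕ (c ⊕ (e ⊕ c)))) ⊕ f(d, a, c) ⊕ f(a, b, e ⊕ c)
Canonicalize subterm:  g(f(b, a, b), g(c, c, b), b ⊕ (d ⊕ (c ⊕ (e ⊕ c))))  →  g(f(b, a, b), g(c, c, b), b ⊕ c ⊕ c ⊕ d)
Simplify inside:  f(a, b, e ⊕ c)  →  f(a, b, c)
Order the arguments:  f(a, b, c) ⊕ f(d, a, c) ⊕ g(f(b, a, b), g(c, c, b), b ⊕ c ⊕ c ⊕ d)
Reassemble:  f(f(a, b, c) ⊕ f(d, a, c) ⊕ g(f(b, a, b), g(c, c, b), b ⊕ c ⊕ c ⊕ d), f(f(b ⊕ c ⊕ d, e, b ⊕ b ⊕ d), a ⊕ b ⊕ c ⊕ c ⊕ c ⊕ d, f(a ⊕ b ⊕ b ⊕ c, a ⊕ b ⊕ c ⊕ d, b ⊕ b ⊕ d ⊕ d)), g(f(b, b, c), g(b ⊕ d, e, b ⊕ c ⊕ c), e))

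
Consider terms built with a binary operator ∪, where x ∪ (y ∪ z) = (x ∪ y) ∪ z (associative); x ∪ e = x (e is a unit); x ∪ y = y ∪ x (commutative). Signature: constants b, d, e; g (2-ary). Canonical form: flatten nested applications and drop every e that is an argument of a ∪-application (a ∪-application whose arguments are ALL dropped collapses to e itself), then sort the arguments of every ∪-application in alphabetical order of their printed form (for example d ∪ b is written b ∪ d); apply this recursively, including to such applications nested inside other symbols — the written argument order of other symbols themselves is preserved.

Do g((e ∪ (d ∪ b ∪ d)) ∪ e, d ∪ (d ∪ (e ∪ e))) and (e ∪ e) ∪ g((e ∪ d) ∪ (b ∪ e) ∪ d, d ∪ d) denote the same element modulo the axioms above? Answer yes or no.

Answer: yes — both canonical forms are g(b ∪ d ∪ d, d ∪ d)

Derivation:
Left:  g((e ∪ (d ∪ b ∪ d)) ∪ e, d ∪ (d ∪ (e ∪ e)))
  Descend into:  (e ∪ (d ∪ b ∪ d)) ∪ e
  Un-nest:  e ∪ d ∪ b ∪ d ∪ e
  Unit:  drop e (×2)
  Order the arguments:  b ∪ d ∪ d
  Reassemble:  g(b ∪ d ∪ d, d ∪ d)
Right:  (e ∪ e) ∪ g((e ∪ d) ∪ (b ∪ e) ∪ d, d ∪ d)
  Merge nested applications:  e ∪ e ∪ g((e ∪ d) ∪ (b ∪ e) ∪ d, d ∪ d)
  Inside:  g((e ∪ d) ∪ (b ∪ e) ∪ d, d ∪ d)  →  g(b ∪ d ∪ d, d ∪ d)
  Unit:  drop e (×2)
  Sort:  g(b ∪ d ∪ d, d ∪ d)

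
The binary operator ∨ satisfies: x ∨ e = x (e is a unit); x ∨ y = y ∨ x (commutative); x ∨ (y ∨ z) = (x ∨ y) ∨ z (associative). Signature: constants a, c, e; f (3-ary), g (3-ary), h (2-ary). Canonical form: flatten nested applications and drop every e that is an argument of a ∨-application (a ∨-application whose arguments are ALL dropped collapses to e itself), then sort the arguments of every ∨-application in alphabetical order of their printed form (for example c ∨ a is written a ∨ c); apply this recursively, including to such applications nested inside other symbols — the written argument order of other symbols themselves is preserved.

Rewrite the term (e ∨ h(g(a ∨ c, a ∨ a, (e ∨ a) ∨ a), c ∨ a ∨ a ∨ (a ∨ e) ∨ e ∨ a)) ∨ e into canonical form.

Answer: h(g(a ∨ c, a ∨ a, a ∨ a), a ∨ a ∨ a ∨ a ∨ c)

Derivation:
Flatten:  e ∨ h(g(a ∨ c, a ∨ a, (e ∨ a) ∨ a), c ∨ a ∨ a ∨ (a ∨ e) ∨ e ∨ a) ∨ e
Canonicalize subterm:  h(g(a ∨ c, a ∨ a, (e ∨ a) ∨ a), c ∨ a ∨ a ∨ (a ∨ e) ∨ e ∨ a)  →  h(g(a ∨ c, a ∨ a, a ∨ a), a ∨ a ∨ a ∨ a ∨ c)
Units out:  drop e (×2)
Order the arguments:  h(g(a ∨ c, a ∨ a, a ∨ a), a ∨ a ∨ a ∨ a ∨ c)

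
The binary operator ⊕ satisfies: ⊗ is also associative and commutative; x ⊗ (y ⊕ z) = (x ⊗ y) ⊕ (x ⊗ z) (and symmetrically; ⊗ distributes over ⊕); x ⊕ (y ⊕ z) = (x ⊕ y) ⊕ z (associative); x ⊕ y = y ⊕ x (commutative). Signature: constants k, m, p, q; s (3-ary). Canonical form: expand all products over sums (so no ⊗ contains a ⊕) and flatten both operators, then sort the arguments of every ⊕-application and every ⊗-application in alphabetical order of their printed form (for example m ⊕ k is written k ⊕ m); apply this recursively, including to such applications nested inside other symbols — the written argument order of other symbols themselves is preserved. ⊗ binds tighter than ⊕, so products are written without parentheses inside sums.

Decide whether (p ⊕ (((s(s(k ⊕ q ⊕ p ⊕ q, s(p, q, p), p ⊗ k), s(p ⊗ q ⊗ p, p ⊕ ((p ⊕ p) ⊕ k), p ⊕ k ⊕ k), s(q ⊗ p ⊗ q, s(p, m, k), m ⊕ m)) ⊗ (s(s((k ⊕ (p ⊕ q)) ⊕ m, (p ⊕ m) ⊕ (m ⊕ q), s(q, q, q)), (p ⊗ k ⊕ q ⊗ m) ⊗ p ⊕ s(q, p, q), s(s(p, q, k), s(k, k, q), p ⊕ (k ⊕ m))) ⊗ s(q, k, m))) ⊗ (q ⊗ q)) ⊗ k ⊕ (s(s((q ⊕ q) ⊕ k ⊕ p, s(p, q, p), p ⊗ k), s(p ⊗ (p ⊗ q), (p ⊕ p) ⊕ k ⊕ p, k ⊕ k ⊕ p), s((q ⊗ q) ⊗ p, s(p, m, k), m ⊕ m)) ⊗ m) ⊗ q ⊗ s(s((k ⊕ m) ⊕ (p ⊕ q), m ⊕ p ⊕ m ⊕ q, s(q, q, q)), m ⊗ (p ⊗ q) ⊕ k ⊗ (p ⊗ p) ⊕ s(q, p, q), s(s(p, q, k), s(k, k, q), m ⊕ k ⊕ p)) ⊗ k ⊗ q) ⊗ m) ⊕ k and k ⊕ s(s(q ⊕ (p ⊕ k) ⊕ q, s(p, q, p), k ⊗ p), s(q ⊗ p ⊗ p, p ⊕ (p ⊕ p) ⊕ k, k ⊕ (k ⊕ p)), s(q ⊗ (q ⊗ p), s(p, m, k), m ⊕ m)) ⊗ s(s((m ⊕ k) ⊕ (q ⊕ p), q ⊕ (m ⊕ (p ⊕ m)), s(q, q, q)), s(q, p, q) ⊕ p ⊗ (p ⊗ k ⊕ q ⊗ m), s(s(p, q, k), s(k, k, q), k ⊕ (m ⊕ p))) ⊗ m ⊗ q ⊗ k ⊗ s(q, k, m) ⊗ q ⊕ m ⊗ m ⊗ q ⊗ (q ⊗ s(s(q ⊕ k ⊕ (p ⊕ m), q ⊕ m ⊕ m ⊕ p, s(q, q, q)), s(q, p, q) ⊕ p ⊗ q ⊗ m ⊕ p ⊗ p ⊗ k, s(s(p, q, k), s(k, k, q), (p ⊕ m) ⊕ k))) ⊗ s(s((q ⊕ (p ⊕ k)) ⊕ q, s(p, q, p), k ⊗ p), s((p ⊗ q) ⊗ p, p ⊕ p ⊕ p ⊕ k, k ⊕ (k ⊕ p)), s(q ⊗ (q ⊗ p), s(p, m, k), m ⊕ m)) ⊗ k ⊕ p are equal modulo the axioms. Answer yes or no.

Left:  (p ⊕ (((s(s(k ⊕ q ⊕ p ⊕ q, s(p, q, p), p ⊗ k), s(p ⊗ q ⊗ p, p ⊕ ((p ⊕ p) ⊕ k), p ⊕ k ⊕ k), s(q ⊗ p ⊗ q, s(p, m, k), m ⊕ m)) ⊗ (s(s((k ⊕ (p ⊕ q)) ⊕ m, (p ⊕ m) ⊕ (m ⊕ q), s(q, q, q)), (p ⊗ k ⊕ q ⊗ m) ⊗ p ⊕ s(q, p, q), s(s(p, q, k), s(k, k, q), p ⊕ (k ⊕ m))) ⊗ s(q, k, m))) ⊗ (q ⊗ q)) ⊗ k ⊕ (s(s((q ⊕ q) ⊕ k ⊕ p, s(p, q, p), p ⊗ k), s(p ⊗ (p ⊗ q), (p ⊕ p) ⊕ k ⊕ p, k ⊕ k ⊕ p), s((q ⊗ q) ⊗ p, s(p, m, k), m ⊕ m)) ⊗ m) ⊗ q ⊗ s(s((k ⊕ m) ⊕ (p ⊕ q), m ⊕ p ⊕ m ⊕ q, s(q, q, q)), m ⊗ (p ⊗ q) ⊕ k ⊗ (p ⊗ p) ⊕ s(q, p, q), s(s(p, q, k), s(k, k, q), m ⊕ k ⊕ p)) ⊗ k ⊗ q) ⊗ m) ⊕ k
  Distribute:  p ⊕ k ⊗ m ⊗ q ⊗ q ⊗ s(q, k, m) ⊗ s(s(k ⊕ m ⊕ p ⊕ q, m ⊕ m ⊕ p ⊕ q, s(q, q, q)), k ⊗ p ⊗ p ⊕ m ⊗ p ⊗ q ⊕ s(q, p, q), s(s(p, q, k), s(k, k, q), k ⊕ m ⊕ p)) ⊗ s(s(k ⊕ p ⊕ q ⊕ q, s(p, q, p), k ⊗ p), s(p ⊗ p ⊗ q, k ⊕ p ⊕ p ⊕ p, k ⊕ k ⊕ p), s(p ⊗ q ⊗ q, s(p, m, k), m ⊕ m)) ⊕ k ⊗ m ⊗ m ⊗ q ⊗ q ⊗ s(s(k ⊕ m ⊕ p ⊕ q, m ⊕ m ⊕ p ⊕ q, s(q, q, q)), k ⊗ p ⊗ p ⊕ m ⊗ p ⊗ q ⊕ s(q, p, q), s(s(p, q, k), s(k, k, q), k ⊕ m ⊕ p)) ⊗ s(s(k ⊕ p ⊕ q ⊕ q, s(p, q, p), k ⊗ p), s(p ⊗ p ⊗ q, k ⊕ p ⊕ p ⊕ p, k ⊕ k ⊕ p), s(p ⊗ q ⊗ q, s(p, m, k), m ⊕ m)) ⊕ k
  Order the arguments:  k ⊕ k ⊗ m ⊗ m ⊗ q ⊗ q ⊗ s(s(k ⊕ m ⊕ p ⊕ q, m ⊕ m ⊕ p ⊕ q, s(q, q, q)), k ⊗ p ⊗ p ⊕ m ⊗ p ⊗ q ⊕ s(q, p, q), s(s(p, q, k), s(k, k, q), k ⊕ m ⊕ p)) ⊗ s(s(k ⊕ p ⊕ q ⊕ q, s(p, q, p), k ⊗ p), s(p ⊗ p ⊗ q, k ⊕ p ⊕ p ⊕ p, k ⊕ k ⊕ p), s(p ⊗ q ⊗ q, s(p, m, k), m ⊕ m)) ⊕ k ⊗ m ⊗ q ⊗ q ⊗ s(q, k, m) ⊗ s(s(k ⊕ m ⊕ p ⊕ q, m ⊕ m ⊕ p ⊕ q, s(q, q, q)), k ⊗ p ⊗ p ⊕ m ⊗ p ⊗ q ⊕ s(q, p, q), s(s(p, q, k), s(k, k, q), k ⊕ m ⊕ p)) ⊗ s(s(k ⊕ p ⊕ q ⊕ q, s(p, q, p), k ⊗ p), s(p ⊗ p ⊗ q, k ⊕ p ⊕ p ⊕ p, k ⊕ k ⊕ p), s(p ⊗ q ⊗ q, s(p, m, k), m ⊕ m)) ⊕ p
Right:  k ⊕ s(s(q ⊕ (p ⊕ k) ⊕ q, s(p, q, p), k ⊗ p), s(q ⊗ p ⊗ p, p ⊕ (p ⊕ p) ⊕ k, k ⊕ (k ⊕ p)), s(q ⊗ (q ⊗ p), s(p, m, k), m ⊕ m)) ⊗ s(s((m ⊕ k) ⊕ (q ⊕ p), q ⊕ (m ⊕ (p ⊕ m)), s(q, q, q)), s(q, p, q) ⊕ p ⊗ (p ⊗ k ⊕ q ⊗ m), s(s(p, q, k), s(k, k, q), k ⊕ (m ⊕ p))) ⊗ m ⊗ q ⊗ k ⊗ s(q, k, m) ⊗ q ⊕ m ⊗ m ⊗ q ⊗ (q ⊗ s(s(q ⊕ k ⊕ (p ⊕ m), q ⊕ m ⊕ m ⊕ p, s(q, q, q)), s(q, p, q) ⊕ p ⊗ q ⊗ m ⊕ p ⊗ p ⊗ k, s(s(p, q, k), s(k, k, q), (p ⊕ m) ⊕ k))) ⊗ s(s((q ⊕ (p ⊕ k)) ⊕ q, s(p, q, p), k ⊗ p), s((p ⊗ q) ⊗ p, p ⊕ p ⊕ p ⊕ k, k ⊕ (k ⊕ p)), s(q ⊗ (q ⊗ p), s(p, m, k), m ⊕ m)) ⊗ k ⊕ p
  Expand:  k ⊕ k ⊗ m ⊗ q ⊗ q ⊗ s(q, k, m) ⊗ s(s(k ⊕ m ⊕ p ⊕ q, m ⊕ m ⊕ p ⊕ q, s(q, q, q)), k ⊗ p ⊗ p ⊕ m ⊗ p ⊗ q ⊕ s(q, p, q), s(s(p, q, k), s(k, k, q), k ⊕ m ⊕ p)) ⊗ s(s(k ⊕ p ⊕ q ⊕ q, s(p, q, p), k ⊗ p), s(p ⊗ p ⊗ q, k ⊕ p ⊕ p ⊕ p, k ⊕ k ⊕ p), s(p ⊗ q ⊗ q, s(p, m, k), m ⊕ m)) ⊕ k ⊗ m ⊗ m ⊗ q ⊗ q ⊗ s(s(k ⊕ m ⊕ p ⊕ q, m ⊕ m ⊕ p ⊕ q, s(q, q, q)), k ⊗ p ⊗ p ⊕ m ⊗ p ⊗ q ⊕ s(q, p, q), s(s(p, q, k), s(k, k, q), k ⊕ m ⊕ p)) ⊗ s(s(k ⊕ p ⊕ q ⊕ q, s(p, q, p), k ⊗ p), s(p ⊗ p ⊗ q, k ⊕ p ⊕ p ⊕ p, k ⊕ k ⊕ p), s(p ⊗ q ⊗ q, s(p, m, k), m ⊕ m)) ⊕ p
  Sort:  k ⊕ k ⊗ m ⊗ m ⊗ q ⊗ q ⊗ s(s(k ⊕ m ⊕ p ⊕ q, m ⊕ m ⊕ p ⊕ q, s(q, q, q)), k ⊗ p ⊗ p ⊕ m ⊗ p ⊗ q ⊕ s(q, p, q), s(s(p, q, k), s(k, k, q), k ⊕ m ⊕ p)) ⊗ s(s(k ⊕ p ⊕ q ⊕ q, s(p, q, p), k ⊗ p), s(p ⊗ p ⊗ q, k ⊕ p ⊕ p ⊕ p, k ⊕ k ⊕ p), s(p ⊗ q ⊗ q, s(p, m, k), m ⊕ m)) ⊕ k ⊗ m ⊗ q ⊗ q ⊗ s(q, k, m) ⊗ s(s(k ⊕ m ⊕ p ⊕ q, m ⊕ m ⊕ p ⊕ q, s(q, q, q)), k ⊗ p ⊗ p ⊕ m ⊗ p ⊗ q ⊕ s(q, p, q), s(s(p, q, k), s(k, k, q), k ⊕ m ⊕ p)) ⊗ s(s(k ⊕ p ⊕ q ⊕ q, s(p, q, p), k ⊗ p), s(p ⊗ p ⊗ q, k ⊕ p ⊕ p ⊕ p, k ⊕ k ⊕ p), s(p ⊗ q ⊗ q, s(p, m, k), m ⊕ m)) ⊕ p

Answer: yes — both canonical forms are k ⊕ k ⊗ m ⊗ m ⊗ q ⊗ q ⊗ s(s(k ⊕ m ⊕ p ⊕ q, m ⊕ m ⊕ p ⊕ q, s(q, q, q)), k ⊗ p ⊗ p ⊕ m ⊗ p ⊗ q ⊕ s(q, p, q), s(s(p, q, k), s(k, k, q), k ⊕ m ⊕ p)) ⊗ s(s(k ⊕ p ⊕ q ⊕ q, s(p, q, p), k ⊗ p), s(p ⊗ p ⊗ q, k ⊕ p ⊕ p ⊕ p, k ⊕ k ⊕ p), s(p ⊗ q ⊗ q, s(p, m, k), m ⊕ m)) ⊕ k ⊗ m ⊗ q ⊗ q ⊗ s(q, k, m) ⊗ s(s(k ⊕ m ⊕ p ⊕ q, m ⊕ m ⊕ p ⊕ q, s(q, q, q)), k ⊗ p ⊗ p ⊕ m ⊗ p ⊗ q ⊕ s(q, p, q), s(s(p, q, k), s(k, k, q), k ⊕ m ⊕ p)) ⊗ s(s(k ⊕ p ⊕ q ⊕ q, s(p, q, p), k ⊗ p), s(p ⊗ p ⊗ q, k ⊕ p ⊕ p ⊕ p, k ⊕ k ⊕ p), s(p ⊗ q ⊗ q, s(p, m, k), m ⊕ m)) ⊕ p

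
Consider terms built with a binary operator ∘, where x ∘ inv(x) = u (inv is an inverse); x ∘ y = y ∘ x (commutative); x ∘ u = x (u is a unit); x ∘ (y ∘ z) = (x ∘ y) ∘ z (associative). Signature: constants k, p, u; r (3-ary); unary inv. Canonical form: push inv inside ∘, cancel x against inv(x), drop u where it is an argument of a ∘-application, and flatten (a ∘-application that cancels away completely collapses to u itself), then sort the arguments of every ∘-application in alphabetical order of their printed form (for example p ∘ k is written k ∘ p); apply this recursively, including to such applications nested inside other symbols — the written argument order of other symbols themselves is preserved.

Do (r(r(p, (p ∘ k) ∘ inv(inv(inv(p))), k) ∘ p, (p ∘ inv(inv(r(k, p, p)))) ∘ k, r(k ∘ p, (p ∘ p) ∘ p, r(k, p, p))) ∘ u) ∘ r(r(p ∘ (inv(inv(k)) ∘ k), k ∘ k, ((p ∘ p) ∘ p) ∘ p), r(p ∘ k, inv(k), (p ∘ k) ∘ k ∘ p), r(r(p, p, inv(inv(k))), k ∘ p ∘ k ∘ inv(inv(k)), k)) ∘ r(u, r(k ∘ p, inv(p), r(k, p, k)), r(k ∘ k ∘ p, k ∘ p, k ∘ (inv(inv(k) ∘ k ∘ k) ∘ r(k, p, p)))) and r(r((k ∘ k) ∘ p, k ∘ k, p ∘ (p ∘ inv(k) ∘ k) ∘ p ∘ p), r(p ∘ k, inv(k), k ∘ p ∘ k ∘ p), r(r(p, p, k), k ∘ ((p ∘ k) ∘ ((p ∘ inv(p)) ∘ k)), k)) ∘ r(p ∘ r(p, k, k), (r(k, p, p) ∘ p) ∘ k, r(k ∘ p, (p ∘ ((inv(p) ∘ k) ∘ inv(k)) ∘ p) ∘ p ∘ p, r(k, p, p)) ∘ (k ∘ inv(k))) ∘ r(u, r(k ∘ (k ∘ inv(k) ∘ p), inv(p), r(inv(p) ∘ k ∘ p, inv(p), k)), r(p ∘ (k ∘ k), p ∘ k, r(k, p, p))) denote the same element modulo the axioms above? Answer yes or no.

Answer: no — r(p ∘ r(p, k, k), k ∘ p ∘ r(k, p, p), r(k ∘ p, p ∘ p ∘ p, r(k, p, p))) ∘ r(r(k ∘ k ∘ p, k ∘ k, p ∘ p ∘ p ∘ p), r(k ∘ p, inv(k), k ∘ k ∘ p ∘ p), r(r(p, p, k), k ∘ k ∘ k ∘ p, k)) ∘ r(u, r(k ∘ p, inv(p), r(k, p, k)), r(k ∘ k ∘ p, k ∘ p, r(k, p, p))) vs r(p ∘ r(p, k, k), k ∘ p ∘ r(k, p, p), r(k ∘ p, p ∘ p ∘ p, r(k, p, p))) ∘ r(r(k ∘ k ∘ p, k ∘ k, p ∘ p ∘ p ∘ p), r(k ∘ p, inv(k), k ∘ k ∘ p ∘ p), r(r(p, p, k), k ∘ k ∘ k ∘ p, k)) ∘ r(u, r(k ∘ p, inv(p), r(k, inv(p), k)), r(k ∘ k ∘ p, k ∘ p, r(k, p, p)))

Derivation:
Left:  (r(r(p, (p ∘ k) ∘ inv(inv(inv(p))), k) ∘ p, (p ∘ inv(inv(r(k, p, p)))) ∘ k, r(k ∘ p, (p ∘ p) ∘ p, r(k, p, p))) ∘ u) ∘ r(r(p ∘ (inv(inv(k)) ∘ k), k ∘ k, ((p ∘ p) ∘ p) ∘ p), r(p ∘ k, inv(k), (p ∘ k) ∘ k ∘ p), r(r(p, p, inv(inv(k))), k ∘ p ∘ k ∘ inv(inv(k)), k)) ∘ r(u, r(k ∘ p, inv(p), r(k, p, k)), r(k ∘ k ∘ p, k ∘ p, k ∘ (inv(inv(k) ∘ k ∘ k) ∘ r(k, p, p))))
  Push inv inside:  distribute inv over ∘ and collapse double inv
  Combine occurrences:  r(p ∘ r(p, k, k), k ∘ p ∘ r(k, p, p), r(k ∘ p, p ∘ p ∘ p, r(k, p, p))) ∘ r(r(k ∘ k ∘ p, k ∘ k, p ∘ p ∘ p ∘ p), r(k ∘ p, inv(k), k ∘ k ∘ p ∘ p), r(r(p, p, k), k ∘ k ∘ k ∘ p, k)) ∘ r(u, r(k ∘ p, inv(p), r(k, p, k)), r(k ∘ k ∘ p, k ∘ p, r(k, p, p)))
Right:  r(r((k ∘ k) ∘ p, k ∘ k, p ∘ (p ∘ inv(k) ∘ k) ∘ p ∘ p), r(p ∘ k, inv(k), k ∘ p ∘ k ∘ p), r(r(p, p, k), k ∘ ((p ∘ k) ∘ ((p ∘ inv(p)) ∘ k)), k)) ∘ r(p ∘ r(p, k, k), (r(k, p, p) ∘ p) ∘ k, r(k ∘ p, (p ∘ ((inv(p) ∘ k) ∘ inv(k)) ∘ p) ∘ p ∘ p, r(k, p, p)) ∘ (k ∘ inv(k))) ∘ r(u, r(k ∘ (k ∘ inv(k) ∘ p), inv(p), r(inv(p) ∘ k ∘ p, inv(p), k)), r(p ∘ (k ∘ k), p ∘ k, r(k, p, p)))
  Combine occurrences:  r(r(k ∘ k ∘ p, k ∘ k, p ∘ p ∘ p ∘ p), r(k ∘ p, inv(k), k ∘ k ∘ p ∘ p), r(r(p, p, k), k ∘ k ∘ k ∘ p, k)) ∘ r(p ∘ r(p, k, k), k ∘ p ∘ r(k, p, p), r(k ∘ p, p ∘ p ∘ p, r(k, p, p))) ∘ r(u, r(k ∘ p, inv(p), r(k, inv(p), k)), r(k ∘ k ∘ p, k ∘ p, r(k, p, p)))
  Sort arguments:  r(p ∘ r(p, k, k), k ∘ p ∘ r(k, p, p), r(k ∘ p, p ∘ p ∘ p, r(k, p, p))) ∘ r(r(k ∘ k ∘ p, k ∘ k, p ∘ p ∘ p ∘ p), r(k ∘ p, inv(k), k ∘ k ∘ p ∘ p), r(r(p, p, k), k ∘ k ∘ k ∘ p, k)) ∘ r(u, r(k ∘ p, inv(p), r(k, inv(p), k)), r(k ∘ k ∘ p, k ∘ p, r(k, p, p)))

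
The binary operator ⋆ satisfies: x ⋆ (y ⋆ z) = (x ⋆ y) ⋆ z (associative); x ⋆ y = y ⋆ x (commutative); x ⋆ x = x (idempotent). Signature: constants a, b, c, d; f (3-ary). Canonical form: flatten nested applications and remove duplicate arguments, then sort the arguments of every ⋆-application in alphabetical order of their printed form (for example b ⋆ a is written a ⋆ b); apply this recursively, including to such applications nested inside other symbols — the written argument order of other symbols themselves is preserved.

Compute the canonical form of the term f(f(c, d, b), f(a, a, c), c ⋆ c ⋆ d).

Answer: f(f(c, d, b), f(a, a, c), c ⋆ d)

Derivation:
Work inside:  c ⋆ c ⋆ d
Deduplicate:  drop duplicate c
Sort arguments:  c ⋆ d
Reassemble:  f(f(c, d, b), f(a, a, c), c ⋆ d)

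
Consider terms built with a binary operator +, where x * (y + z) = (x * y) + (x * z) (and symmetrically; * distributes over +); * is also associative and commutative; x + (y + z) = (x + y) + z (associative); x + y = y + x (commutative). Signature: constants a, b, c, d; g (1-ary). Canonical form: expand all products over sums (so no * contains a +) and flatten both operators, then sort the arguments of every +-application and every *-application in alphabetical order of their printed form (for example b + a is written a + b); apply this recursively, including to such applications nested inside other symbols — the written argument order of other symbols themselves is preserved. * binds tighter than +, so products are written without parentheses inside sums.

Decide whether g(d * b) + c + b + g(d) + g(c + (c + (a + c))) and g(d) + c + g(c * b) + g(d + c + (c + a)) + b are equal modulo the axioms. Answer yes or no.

Left:  g(d * b) + c + b + g(d) + g(c + (c + (a + c)))
  Merge nested applications:  g(b * d) + c + b + g(d) + g(a + c + c + c)
  Sort arguments:  b + c + g(a + c + c + c) + g(b * d) + g(d)
Right:  g(d) + c + g(c * b) + g(d + c + (c + a)) + b
  Merge nested applications:  g(d) + c + g(b * c) + g(a + c + c + d) + b
  Sort:  b + c + g(a + c + c + d) + g(b * c) + g(d)

Answer: no — b + c + g(a + c + c + c) + g(b * d) + g(d) vs b + c + g(a + c + c + d) + g(b * c) + g(d)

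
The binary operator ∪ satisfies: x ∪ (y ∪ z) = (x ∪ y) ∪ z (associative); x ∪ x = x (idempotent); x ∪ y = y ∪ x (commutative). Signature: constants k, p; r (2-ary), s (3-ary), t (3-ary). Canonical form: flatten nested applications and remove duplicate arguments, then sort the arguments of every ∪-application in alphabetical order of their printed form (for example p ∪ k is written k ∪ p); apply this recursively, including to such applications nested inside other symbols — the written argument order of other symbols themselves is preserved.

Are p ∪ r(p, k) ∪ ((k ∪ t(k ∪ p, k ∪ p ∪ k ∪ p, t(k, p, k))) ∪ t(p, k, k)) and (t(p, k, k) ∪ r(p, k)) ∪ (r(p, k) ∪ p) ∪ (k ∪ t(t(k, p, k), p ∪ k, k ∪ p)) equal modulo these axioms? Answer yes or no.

Left:  p ∪ r(p, k) ∪ ((k ∪ t(k ∪ p, k ∪ p ∪ k ∪ p, t(k, p, k))) ∪ t(p, k, k))
  Merge nested applications:  p ∪ r(p, k) ∪ k ∪ t(k ∪ p, k ∪ p ∪ k ∪ p, t(k, p, k)) ∪ t(p, k, k)
  Simplify inside:  t(k ∪ p, k ∪ p ∪ k ∪ p, t(k, p, k))  →  t(k ∪ p, k ∪ p, t(k, p, k))
  Order the arguments:  k ∪ p ∪ r(p, k) ∪ t(k ∪ p, k ∪ p, t(k, p, k)) ∪ t(p, k, k)
Right:  (t(p, k, k) ∪ r(p, k)) ∪ (r(p, k) ∪ p) ∪ (k ∪ t(t(k, p, k), p ∪ k, k ∪ p))
  Merge nested applications:  t(p, k, k) ∪ r(p, k) ∪ r(p, k) ∪ p ∪ k ∪ t(t(k, p, k), p ∪ k, k ∪ p)
  Simplify inside:  t(t(k, p, k), p ∪ k, k ∪ p)  →  t(t(k, p, k), k ∪ p, k ∪ p)
  Drop duplicates:  drop duplicate r(p, k)
  Sort:  k ∪ p ∪ r(p, k) ∪ t(p, k, k) ∪ t(t(k, p, k), k ∪ p, k ∪ p)

Answer: no — k ∪ p ∪ r(p, k) ∪ t(k ∪ p, k ∪ p, t(k, p, k)) ∪ t(p, k, k) vs k ∪ p ∪ r(p, k) ∪ t(p, k, k) ∪ t(t(k, p, k), k ∪ p, k ∪ p)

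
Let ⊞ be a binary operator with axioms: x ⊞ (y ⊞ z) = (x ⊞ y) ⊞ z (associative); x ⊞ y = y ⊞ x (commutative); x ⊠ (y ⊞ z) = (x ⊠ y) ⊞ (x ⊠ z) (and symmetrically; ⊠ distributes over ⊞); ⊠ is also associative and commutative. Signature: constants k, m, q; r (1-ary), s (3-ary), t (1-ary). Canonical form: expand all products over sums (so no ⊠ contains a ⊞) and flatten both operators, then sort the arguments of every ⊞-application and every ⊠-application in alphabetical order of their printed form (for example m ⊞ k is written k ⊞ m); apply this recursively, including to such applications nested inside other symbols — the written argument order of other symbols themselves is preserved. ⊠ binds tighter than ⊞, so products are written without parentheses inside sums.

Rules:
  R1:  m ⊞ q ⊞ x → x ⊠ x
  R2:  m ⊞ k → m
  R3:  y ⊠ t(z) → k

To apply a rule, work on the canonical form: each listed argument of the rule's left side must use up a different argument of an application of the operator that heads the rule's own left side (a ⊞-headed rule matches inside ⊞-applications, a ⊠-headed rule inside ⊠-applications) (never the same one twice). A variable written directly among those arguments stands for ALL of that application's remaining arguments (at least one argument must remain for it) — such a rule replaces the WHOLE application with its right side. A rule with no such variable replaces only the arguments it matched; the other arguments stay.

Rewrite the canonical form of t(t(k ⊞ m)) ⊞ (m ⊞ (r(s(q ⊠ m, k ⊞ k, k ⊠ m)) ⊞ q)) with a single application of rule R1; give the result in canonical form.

Canonical form:  m ⊞ q ⊞ r(s(m ⊠ q, k ⊞ k, k ⊠ m)) ⊞ t(t(k ⊞ m))
R1 matches:  uses m, q;  x := r(s(m ⊠ q, k ⊞ k, k ⊠ m)) ⊞ t(t(k ⊞ m))
The extension variable absorbs all remaining arguments, so the whole application is rewritten.
New term:  r(s(m ⊠ q, k ⊞ k, k ⊠ m)) ⊠ r(s(m ⊠ q, k ⊞ k, k ⊠ m)) ⊞ r(s(m ⊠ q, k ⊞ k, k ⊠ m)) ⊠ t(t(k ⊞ m)) ⊞ r(s(m ⊠ q, k ⊞ k, k ⊠ m)) ⊠ t(t(k ⊞ m)) ⊞ t(t(k ⊞ m)) ⊠ t(t(k ⊞ m))

Answer: r(s(m ⊠ q, k ⊞ k, k ⊠ m)) ⊠ r(s(m ⊠ q, k ⊞ k, k ⊠ m)) ⊞ r(s(m ⊠ q, k ⊞ k, k ⊠ m)) ⊠ t(t(k ⊞ m)) ⊞ r(s(m ⊠ q, k ⊞ k, k ⊠ m)) ⊠ t(t(k ⊞ m)) ⊞ t(t(k ⊞ m)) ⊠ t(t(k ⊞ m))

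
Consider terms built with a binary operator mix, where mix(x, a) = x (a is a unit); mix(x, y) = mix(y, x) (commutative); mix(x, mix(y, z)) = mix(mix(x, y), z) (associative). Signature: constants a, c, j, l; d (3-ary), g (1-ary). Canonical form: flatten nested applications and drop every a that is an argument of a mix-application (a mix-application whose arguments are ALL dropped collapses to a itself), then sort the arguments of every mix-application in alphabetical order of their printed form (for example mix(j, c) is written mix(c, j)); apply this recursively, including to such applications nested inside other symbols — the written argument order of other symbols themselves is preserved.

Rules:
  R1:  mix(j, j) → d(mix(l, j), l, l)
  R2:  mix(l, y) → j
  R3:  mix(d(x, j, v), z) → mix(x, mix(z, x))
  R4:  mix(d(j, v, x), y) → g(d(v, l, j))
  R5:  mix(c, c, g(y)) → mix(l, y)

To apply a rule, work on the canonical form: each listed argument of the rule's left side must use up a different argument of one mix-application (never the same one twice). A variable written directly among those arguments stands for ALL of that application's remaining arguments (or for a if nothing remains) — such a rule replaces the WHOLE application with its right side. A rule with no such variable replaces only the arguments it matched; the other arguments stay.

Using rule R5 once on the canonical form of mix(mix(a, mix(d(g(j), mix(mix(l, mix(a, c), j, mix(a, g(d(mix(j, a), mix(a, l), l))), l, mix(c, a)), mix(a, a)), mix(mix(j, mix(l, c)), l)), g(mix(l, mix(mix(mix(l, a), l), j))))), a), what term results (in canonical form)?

Canonical form:  mix(d(g(j), mix(c, c, g(d(j, l, l)), j, l, l), mix(c, j, l, l)), g(mix(j, l, l, l)))
Match R5:  consume c, c, g(d(j, l, l));  y := d(j, l, l)
Result:  mix(d(g(j), mix(d(j, l, l), j, l, l, l), mix(c, j, l, l)), g(mix(j, l, l, l)))

Answer: mix(d(g(j), mix(d(j, l, l), j, l, l, l), mix(c, j, l, l)), g(mix(j, l, l, l)))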